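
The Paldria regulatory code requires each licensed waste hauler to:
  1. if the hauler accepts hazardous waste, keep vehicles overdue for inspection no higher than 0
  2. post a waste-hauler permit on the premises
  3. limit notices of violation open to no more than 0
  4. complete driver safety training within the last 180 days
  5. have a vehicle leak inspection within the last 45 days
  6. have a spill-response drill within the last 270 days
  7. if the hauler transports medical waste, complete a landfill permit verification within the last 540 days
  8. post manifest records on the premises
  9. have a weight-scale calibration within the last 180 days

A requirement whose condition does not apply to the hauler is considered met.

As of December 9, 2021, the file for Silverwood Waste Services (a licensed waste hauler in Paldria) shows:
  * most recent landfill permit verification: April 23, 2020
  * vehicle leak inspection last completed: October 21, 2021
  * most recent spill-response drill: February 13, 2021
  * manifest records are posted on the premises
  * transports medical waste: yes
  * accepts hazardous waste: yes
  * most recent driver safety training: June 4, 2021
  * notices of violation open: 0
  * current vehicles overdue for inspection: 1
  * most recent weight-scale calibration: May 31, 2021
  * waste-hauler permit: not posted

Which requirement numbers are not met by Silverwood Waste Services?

1, 2, 4, 5, 6, 7, 9

1. condition 'accepts hazardous waste' holds; vehicles overdue for inspection 1 > 0 → not met
2. waste-hauler permit absent → not met
3. notices of violation open 0 ≤ 0 → met
4. driver safety training 188 days ago vs limit 180 → not met
5. vehicle leak inspection 49 days ago vs limit 45 → not met
6. spill-response drill 299 days ago vs limit 270 → not met
7. condition 'transports medical waste' holds; landfill permit verification 595 days ago vs limit 540 → not met
8. manifest records present → met
9. weight-scale calibration 192 days ago vs limit 180 → not met
Not met: 1, 2, 4, 5, 6, 7, 9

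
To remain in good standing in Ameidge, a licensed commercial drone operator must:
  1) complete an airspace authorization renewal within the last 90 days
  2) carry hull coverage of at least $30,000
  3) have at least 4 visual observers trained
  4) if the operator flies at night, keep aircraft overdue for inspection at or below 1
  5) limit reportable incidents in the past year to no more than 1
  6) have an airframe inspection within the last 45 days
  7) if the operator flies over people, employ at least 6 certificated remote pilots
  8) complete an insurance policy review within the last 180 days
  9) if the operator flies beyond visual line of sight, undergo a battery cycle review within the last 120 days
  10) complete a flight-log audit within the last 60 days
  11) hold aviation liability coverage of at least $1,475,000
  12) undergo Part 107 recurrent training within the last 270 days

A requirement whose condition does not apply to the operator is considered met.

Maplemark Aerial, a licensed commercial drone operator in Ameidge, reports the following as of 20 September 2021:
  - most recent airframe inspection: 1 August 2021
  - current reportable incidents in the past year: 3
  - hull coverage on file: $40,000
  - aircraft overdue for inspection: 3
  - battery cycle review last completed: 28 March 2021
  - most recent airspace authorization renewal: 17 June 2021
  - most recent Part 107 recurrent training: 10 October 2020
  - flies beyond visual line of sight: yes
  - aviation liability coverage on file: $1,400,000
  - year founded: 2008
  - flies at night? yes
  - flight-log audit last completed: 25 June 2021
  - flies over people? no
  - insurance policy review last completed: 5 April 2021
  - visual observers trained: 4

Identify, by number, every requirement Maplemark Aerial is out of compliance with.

1, 4, 5, 6, 9, 10, 11, 12

1. airspace authorization renewal 95 days ago vs limit 90 → not met
2. hull coverage $40,000 ≥ $30,000 → met
3. visual observers trained 4 ≥ 4 → met
4. condition 'flies at night' holds; aircraft overdue for inspection 3 > 1 → not met
5. reportable incidents in the past year 3 > 1 → not met
6. airframe inspection 50 days ago vs limit 45 → not met
7. condition 'flies over people' does not hold → requirement n/a → met
8. insurance policy review 168 days ago vs limit 180 → met
9. condition 'flies beyond visual line of sight' holds; battery cycle review 176 days ago vs limit 120 → not met
10. flight-log audit 87 days ago vs limit 60 → not met
11. aviation liability coverage $1,400,000 < $1,475,000 → not met
12. Part 107 recurrent training 345 days ago vs limit 270 → not met
Not met: 1, 4, 5, 6, 9, 10, 11, 12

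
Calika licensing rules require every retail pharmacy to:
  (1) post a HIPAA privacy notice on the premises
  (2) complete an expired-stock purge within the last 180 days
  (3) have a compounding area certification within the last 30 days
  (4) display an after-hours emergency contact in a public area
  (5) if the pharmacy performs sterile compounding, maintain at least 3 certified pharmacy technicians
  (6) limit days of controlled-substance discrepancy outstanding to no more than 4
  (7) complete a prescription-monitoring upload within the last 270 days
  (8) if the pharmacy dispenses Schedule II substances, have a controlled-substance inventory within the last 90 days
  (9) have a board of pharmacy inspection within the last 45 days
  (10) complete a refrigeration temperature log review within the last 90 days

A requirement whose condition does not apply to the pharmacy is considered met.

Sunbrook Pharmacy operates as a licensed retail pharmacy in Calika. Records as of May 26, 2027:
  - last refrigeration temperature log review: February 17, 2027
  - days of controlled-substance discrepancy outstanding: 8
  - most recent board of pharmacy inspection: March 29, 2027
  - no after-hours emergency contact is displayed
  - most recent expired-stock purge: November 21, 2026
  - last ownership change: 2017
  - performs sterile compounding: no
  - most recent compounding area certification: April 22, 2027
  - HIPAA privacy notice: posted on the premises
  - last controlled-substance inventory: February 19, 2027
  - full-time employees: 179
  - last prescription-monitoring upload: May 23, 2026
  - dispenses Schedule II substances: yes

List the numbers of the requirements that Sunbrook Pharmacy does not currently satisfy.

2, 3, 4, 6, 7, 8, 9, 10

1. HIPAA privacy notice present → met
2. expired-stock purge 186 days ago vs limit 180 → not met
3. compounding area certification 34 days ago vs limit 30 → not met
4. after-hours emergency contact absent → not met
5. condition 'performs sterile compounding' does not hold → requirement n/a → met
6. days of controlled-substance discrepancy outstanding 8 > 4 → not met
7. prescription-monitoring upload 368 days ago vs limit 270 → not met
8. condition 'dispenses Schedule II substances' holds; controlled-substance inventory 96 days ago vs limit 90 → not met
9. board of pharmacy inspection 58 days ago vs limit 45 → not met
10. refrigeration temperature log review 98 days ago vs limit 90 → not met
Not met: 2, 3, 4, 6, 7, 8, 9, 10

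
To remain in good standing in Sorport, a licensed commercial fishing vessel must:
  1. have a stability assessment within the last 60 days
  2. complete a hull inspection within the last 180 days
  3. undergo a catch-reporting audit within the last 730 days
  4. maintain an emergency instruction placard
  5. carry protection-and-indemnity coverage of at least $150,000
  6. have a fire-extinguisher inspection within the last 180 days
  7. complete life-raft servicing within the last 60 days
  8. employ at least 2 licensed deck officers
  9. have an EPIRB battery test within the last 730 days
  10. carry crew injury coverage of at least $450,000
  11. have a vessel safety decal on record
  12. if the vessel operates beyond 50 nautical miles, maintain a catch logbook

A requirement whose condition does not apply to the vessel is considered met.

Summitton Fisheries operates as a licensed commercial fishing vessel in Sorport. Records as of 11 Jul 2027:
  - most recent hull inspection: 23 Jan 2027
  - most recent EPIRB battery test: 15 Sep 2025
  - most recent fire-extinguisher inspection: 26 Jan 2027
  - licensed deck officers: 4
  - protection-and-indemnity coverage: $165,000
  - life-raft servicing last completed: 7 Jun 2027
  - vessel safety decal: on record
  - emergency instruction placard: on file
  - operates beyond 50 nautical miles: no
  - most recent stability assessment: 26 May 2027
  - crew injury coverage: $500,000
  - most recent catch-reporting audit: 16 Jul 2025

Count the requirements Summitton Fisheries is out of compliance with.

1. stability assessment 46 days ago vs limit 60 → met
2. hull inspection 169 days ago vs limit 180 → met
3. catch-reporting audit 725 days ago vs limit 730 → met
4. emergency instruction placard present → met
5. protection-and-indemnity coverage $165,000 ≥ $150,000 → met
6. fire-extinguisher inspection 166 days ago vs limit 180 → met
7. life-raft servicing 34 days ago vs limit 60 → met
8. licensed deck officers 4 ≥ 2 → met
9. EPIRB battery test 664 days ago vs limit 730 → met
10. crew injury coverage $500,000 ≥ $450,000 → met
11. vessel safety decal present → met
12. condition 'operates beyond 50 nautical miles' does not hold → requirement n/a → met
Not met: 0 of 12

0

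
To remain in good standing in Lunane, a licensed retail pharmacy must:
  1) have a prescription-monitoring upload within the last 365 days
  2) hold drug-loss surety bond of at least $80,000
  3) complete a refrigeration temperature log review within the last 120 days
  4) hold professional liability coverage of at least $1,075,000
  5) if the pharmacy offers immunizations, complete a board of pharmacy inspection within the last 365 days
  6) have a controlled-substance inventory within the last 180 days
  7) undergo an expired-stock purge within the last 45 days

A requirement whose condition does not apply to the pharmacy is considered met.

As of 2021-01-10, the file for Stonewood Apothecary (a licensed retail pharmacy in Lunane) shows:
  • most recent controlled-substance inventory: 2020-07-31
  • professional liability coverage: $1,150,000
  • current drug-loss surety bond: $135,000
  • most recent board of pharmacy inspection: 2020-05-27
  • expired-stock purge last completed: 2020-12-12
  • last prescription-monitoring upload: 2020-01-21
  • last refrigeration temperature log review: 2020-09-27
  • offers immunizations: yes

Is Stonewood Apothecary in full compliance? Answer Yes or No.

1. prescription-monitoring upload 355 days ago vs limit 365 → met
2. drug-loss surety bond $135,000 ≥ $80,000 → met
3. refrigeration temperature log review 105 days ago vs limit 120 → met
4. professional liability coverage $1,150,000 ≥ $1,075,000 → met
5. condition 'offers immunizations' holds; board of pharmacy inspection 228 days ago vs limit 365 → met
6. controlled-substance inventory 163 days ago vs limit 180 → met
7. expired-stock purge 29 days ago vs limit 45 → met
All met.

Yes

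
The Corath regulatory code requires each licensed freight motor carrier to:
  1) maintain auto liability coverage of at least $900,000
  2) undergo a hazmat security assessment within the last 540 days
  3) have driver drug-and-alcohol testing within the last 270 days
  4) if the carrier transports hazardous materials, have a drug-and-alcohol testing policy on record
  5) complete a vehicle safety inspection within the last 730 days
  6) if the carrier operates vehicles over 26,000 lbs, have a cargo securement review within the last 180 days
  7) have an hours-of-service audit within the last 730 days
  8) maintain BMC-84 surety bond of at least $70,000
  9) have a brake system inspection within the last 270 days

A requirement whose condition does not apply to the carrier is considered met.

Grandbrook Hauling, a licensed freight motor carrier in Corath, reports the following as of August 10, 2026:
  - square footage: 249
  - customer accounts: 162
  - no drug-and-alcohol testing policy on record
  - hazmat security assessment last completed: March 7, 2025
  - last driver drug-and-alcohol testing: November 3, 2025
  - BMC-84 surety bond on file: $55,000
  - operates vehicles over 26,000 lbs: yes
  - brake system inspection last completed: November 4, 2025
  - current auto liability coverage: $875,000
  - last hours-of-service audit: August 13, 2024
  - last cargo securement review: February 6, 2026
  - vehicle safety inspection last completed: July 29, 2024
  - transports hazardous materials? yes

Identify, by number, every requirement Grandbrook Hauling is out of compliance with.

1, 3, 4, 5, 6, 8, 9

1. auto liability coverage $875,000 < $900,000 → not met
2. hazmat security assessment 521 days ago vs limit 540 → met
3. driver drug-and-alcohol testing 280 days ago vs limit 270 → not met
4. condition 'transports hazardous materials' holds; drug-and-alcohol testing policy absent → not met
5. vehicle safety inspection 742 days ago vs limit 730 → not met
6. condition 'operates vehicles over 26,000 lbs' holds; cargo securement review 185 days ago vs limit 180 → not met
7. hours-of-service audit 727 days ago vs limit 730 → met
8. BMC-84 surety bond $55,000 < $70,000 → not met
9. brake system inspection 279 days ago vs limit 270 → not met
Not met: 1, 3, 4, 5, 6, 8, 9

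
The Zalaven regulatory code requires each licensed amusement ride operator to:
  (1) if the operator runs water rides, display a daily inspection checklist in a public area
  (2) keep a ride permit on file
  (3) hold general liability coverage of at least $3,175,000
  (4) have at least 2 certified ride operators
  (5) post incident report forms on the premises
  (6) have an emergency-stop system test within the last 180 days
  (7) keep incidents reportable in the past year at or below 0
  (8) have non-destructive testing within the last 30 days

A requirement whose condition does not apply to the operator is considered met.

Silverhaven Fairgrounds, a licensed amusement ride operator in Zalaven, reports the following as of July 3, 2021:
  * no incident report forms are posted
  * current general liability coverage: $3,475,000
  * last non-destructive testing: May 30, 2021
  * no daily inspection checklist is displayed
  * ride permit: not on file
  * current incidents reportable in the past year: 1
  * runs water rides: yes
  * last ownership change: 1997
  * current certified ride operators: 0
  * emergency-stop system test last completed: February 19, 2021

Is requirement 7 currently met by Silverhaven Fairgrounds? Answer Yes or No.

No

7. incidents reportable in the past year 1 > 0 → not met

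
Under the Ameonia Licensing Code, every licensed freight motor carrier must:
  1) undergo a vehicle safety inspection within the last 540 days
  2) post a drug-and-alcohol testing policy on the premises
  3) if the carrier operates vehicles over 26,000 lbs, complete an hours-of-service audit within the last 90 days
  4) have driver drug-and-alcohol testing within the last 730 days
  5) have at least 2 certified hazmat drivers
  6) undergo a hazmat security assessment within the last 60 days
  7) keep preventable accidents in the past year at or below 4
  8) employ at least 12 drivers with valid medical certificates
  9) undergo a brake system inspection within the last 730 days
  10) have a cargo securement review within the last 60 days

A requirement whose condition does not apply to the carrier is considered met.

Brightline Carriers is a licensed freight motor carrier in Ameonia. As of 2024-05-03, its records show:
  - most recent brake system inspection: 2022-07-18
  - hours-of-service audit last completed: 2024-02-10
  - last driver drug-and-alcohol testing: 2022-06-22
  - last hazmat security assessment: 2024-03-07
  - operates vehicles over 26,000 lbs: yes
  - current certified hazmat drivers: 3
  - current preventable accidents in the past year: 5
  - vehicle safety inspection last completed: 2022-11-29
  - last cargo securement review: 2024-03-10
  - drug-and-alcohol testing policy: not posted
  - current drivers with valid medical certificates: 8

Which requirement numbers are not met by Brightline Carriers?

1. vehicle safety inspection 521 days ago vs limit 540 → met
2. drug-and-alcohol testing policy absent → not met
3. condition 'operates vehicles over 26,000 lbs' holds; hours-of-service audit 83 days ago vs limit 90 → met
4. driver drug-and-alcohol testing 681 days ago vs limit 730 → met
5. certified hazmat drivers 3 ≥ 2 → met
6. hazmat security assessment 57 days ago vs limit 60 → met
7. preventable accidents in the past year 5 > 4 → not met
8. drivers with valid medical certificates 8 < 12 → not met
9. brake system inspection 655 days ago vs limit 730 → met
10. cargo securement review 54 days ago vs limit 60 → met
Not met: 2, 7, 8

2, 7, 8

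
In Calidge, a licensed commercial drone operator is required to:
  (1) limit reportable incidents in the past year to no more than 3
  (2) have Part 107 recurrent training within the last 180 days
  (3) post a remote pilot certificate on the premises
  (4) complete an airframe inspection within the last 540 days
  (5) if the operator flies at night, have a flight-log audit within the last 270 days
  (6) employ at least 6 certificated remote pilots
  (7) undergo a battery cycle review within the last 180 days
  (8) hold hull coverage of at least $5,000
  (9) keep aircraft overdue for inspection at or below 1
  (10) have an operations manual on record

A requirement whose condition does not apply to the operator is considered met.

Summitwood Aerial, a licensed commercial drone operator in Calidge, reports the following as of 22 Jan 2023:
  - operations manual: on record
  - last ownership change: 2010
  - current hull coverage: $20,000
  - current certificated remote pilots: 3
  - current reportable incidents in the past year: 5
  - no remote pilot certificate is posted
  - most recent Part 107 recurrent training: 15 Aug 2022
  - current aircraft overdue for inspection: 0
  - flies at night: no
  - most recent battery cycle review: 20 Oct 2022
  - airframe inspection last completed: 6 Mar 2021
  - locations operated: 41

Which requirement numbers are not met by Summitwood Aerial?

1. reportable incidents in the past year 5 > 3 → not met
2. Part 107 recurrent training 160 days ago vs limit 180 → met
3. remote pilot certificate absent → not met
4. airframe inspection 687 days ago vs limit 540 → not met
5. condition 'flies at night' does not hold → requirement n/a → met
6. certificated remote pilots 3 < 6 → not met
7. battery cycle review 94 days ago vs limit 180 → met
8. hull coverage $20,000 ≥ $5,000 → met
9. aircraft overdue for inspection 0 ≤ 1 → met
10. operations manual present → met
Not met: 1, 3, 4, 6

1, 3, 4, 6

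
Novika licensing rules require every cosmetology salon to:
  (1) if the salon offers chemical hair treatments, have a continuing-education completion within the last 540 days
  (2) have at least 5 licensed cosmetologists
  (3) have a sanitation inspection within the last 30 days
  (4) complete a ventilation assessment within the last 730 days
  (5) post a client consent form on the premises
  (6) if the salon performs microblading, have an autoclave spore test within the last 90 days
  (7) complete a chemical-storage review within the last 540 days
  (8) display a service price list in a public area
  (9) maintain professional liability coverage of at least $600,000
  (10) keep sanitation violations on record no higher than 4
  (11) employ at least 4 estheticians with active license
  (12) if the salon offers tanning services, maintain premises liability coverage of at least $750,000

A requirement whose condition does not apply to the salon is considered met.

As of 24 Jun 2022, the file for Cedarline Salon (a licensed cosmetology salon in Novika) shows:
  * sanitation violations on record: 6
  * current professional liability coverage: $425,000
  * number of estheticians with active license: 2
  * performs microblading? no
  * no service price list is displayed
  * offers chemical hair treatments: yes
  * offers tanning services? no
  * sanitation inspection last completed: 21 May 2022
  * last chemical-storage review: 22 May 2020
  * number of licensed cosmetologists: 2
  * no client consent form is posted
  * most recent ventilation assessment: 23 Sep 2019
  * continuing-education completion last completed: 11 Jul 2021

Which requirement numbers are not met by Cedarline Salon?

1. condition 'offers chemical hair treatments' holds; continuing-education completion 348 days ago vs limit 540 → met
2. licensed cosmetologists 2 < 5 → not met
3. sanitation inspection 34 days ago vs limit 30 → not met
4. ventilation assessment 1005 days ago vs limit 730 → not met
5. client consent form absent → not met
6. condition 'performs microblading' does not hold → requirement n/a → met
7. chemical-storage review 763 days ago vs limit 540 → not met
8. service price list absent → not met
9. professional liability coverage $425,000 < $600,000 → not met
10. sanitation violations on record 6 > 4 → not met
11. estheticians with active license 2 < 4 → not met
12. condition 'offers tanning services' does not hold → requirement n/a → met
Not met: 2, 3, 4, 5, 7, 8, 9, 10, 11

2, 3, 4, 5, 7, 8, 9, 10, 11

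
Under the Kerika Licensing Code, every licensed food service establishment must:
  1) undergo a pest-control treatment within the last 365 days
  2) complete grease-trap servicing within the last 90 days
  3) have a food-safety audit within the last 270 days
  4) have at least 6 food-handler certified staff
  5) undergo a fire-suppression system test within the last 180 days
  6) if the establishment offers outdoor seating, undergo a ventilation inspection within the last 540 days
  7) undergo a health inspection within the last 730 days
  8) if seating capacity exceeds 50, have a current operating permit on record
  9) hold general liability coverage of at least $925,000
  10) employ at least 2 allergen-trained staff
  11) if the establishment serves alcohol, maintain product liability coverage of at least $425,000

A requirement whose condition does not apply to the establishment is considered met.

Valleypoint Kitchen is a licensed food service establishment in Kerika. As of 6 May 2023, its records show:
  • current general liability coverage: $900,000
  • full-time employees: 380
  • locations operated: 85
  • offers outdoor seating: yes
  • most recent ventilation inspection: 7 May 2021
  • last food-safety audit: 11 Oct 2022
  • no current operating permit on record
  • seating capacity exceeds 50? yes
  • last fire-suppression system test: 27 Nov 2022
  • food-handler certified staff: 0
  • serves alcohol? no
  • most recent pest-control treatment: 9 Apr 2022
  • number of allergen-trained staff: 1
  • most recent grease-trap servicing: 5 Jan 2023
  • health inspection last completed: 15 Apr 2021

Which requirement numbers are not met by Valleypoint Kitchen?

1. pest-control treatment 392 days ago vs limit 365 → not met
2. grease-trap servicing 121 days ago vs limit 90 → not met
3. food-safety audit 207 days ago vs limit 270 → met
4. food-handler certified staff 0 < 6 → not met
5. fire-suppression system test 160 days ago vs limit 180 → met
6. condition 'offers outdoor seating' holds; ventilation inspection 729 days ago vs limit 540 → not met
7. health inspection 751 days ago vs limit 730 → not met
8. condition 'seating capacity exceeds 50' holds; current operating permit absent → not met
9. general liability coverage $900,000 < $925,000 → not met
10. allergen-trained staff 1 < 2 → not met
11. condition 'serves alcohol' does not hold → requirement n/a → met
Not met: 1, 2, 4, 6, 7, 8, 9, 10

1, 2, 4, 6, 7, 8, 9, 10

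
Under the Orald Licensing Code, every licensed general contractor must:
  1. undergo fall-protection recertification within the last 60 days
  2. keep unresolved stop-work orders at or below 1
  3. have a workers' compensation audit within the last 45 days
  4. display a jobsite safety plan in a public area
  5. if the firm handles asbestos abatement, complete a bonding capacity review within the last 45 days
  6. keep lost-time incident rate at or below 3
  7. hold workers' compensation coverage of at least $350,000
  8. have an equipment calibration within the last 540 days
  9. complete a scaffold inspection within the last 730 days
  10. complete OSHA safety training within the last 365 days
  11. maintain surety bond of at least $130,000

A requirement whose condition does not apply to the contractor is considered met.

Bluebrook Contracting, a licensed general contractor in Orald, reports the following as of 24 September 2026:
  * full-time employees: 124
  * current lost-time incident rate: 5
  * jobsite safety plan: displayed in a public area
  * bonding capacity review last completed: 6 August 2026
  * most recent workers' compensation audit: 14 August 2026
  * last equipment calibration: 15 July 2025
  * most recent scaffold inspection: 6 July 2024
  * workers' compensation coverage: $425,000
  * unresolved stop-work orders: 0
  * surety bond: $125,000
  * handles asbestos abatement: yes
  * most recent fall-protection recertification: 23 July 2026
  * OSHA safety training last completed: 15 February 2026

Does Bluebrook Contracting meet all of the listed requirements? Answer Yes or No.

1. fall-protection recertification 63 days ago vs limit 60 → not met
2. unresolved stop-work orders 0 ≤ 1 → met
3. workers' compensation audit 41 days ago vs limit 45 → met
4. jobsite safety plan present → met
5. condition 'handles asbestos abatement' holds; bonding capacity review 49 days ago vs limit 45 → not met
6. lost-time incident rate 5 > 3 → not met
7. workers' compensation coverage $425,000 ≥ $350,000 → met
8. equipment calibration 436 days ago vs limit 540 → met
9. scaffold inspection 810 days ago vs limit 730 → not met
10. OSHA safety training 221 days ago vs limit 365 → met
11. surety bond $125,000 < $130,000 → not met
Not met: 1, 5, 6, 9, 11

No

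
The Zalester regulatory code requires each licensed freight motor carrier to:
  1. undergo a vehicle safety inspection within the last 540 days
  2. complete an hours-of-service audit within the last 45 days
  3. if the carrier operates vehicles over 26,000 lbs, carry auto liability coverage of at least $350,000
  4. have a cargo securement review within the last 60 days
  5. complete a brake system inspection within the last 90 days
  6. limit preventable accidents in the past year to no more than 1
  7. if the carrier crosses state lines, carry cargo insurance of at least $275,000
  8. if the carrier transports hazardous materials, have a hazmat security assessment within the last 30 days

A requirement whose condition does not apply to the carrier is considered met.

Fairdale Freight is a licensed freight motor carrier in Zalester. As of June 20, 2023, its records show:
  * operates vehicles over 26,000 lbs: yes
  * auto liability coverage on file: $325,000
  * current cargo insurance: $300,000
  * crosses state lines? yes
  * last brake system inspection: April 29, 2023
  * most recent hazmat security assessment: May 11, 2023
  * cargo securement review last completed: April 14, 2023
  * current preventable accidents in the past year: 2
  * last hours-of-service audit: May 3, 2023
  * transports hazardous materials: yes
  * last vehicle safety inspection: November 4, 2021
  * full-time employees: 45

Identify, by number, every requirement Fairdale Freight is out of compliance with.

1, 2, 3, 4, 6, 8

1. vehicle safety inspection 593 days ago vs limit 540 → not met
2. hours-of-service audit 48 days ago vs limit 45 → not met
3. condition 'operates vehicles over 26,000 lbs' holds; auto liability coverage $325,000 < $350,000 → not met
4. cargo securement review 67 days ago vs limit 60 → not met
5. brake system inspection 52 days ago vs limit 90 → met
6. preventable accidents in the past year 2 > 1 → not met
7. condition 'crosses state lines' holds; cargo insurance $300,000 ≥ $275,000 → met
8. condition 'transports hazardous materials' holds; hazmat security assessment 40 days ago vs limit 30 → not met
Not met: 1, 2, 3, 4, 6, 8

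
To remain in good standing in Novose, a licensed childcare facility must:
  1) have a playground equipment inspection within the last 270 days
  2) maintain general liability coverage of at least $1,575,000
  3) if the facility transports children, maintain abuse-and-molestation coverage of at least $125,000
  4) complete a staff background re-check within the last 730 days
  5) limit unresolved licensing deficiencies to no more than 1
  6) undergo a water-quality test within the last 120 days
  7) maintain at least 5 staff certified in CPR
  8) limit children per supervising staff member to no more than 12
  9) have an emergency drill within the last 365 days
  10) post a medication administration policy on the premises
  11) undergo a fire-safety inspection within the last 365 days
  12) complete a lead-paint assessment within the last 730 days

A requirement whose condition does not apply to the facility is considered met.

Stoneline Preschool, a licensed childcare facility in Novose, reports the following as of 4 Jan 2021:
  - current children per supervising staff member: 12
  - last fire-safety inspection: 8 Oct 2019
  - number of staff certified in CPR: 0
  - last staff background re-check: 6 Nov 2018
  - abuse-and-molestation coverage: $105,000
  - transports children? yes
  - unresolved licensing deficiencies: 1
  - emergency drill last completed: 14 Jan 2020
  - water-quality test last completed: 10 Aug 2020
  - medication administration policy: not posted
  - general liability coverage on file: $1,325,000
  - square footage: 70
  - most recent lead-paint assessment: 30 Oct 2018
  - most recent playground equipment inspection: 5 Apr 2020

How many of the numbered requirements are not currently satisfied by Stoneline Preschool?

1. playground equipment inspection 274 days ago vs limit 270 → not met
2. general liability coverage $1,325,000 < $1,575,000 → not met
3. condition 'transports children' holds; abuse-and-molestation coverage $105,000 < $125,000 → not met
4. staff background re-check 790 days ago vs limit 730 → not met
5. unresolved licensing deficiencies 1 ≤ 1 → met
6. water-quality test 147 days ago vs limit 120 → not met
7. staff certified in CPR 0 < 5 → not met
8. children per supervising staff member 12 ≤ 12 → met
9. emergency drill 356 days ago vs limit 365 → met
10. medication administration policy absent → not met
11. fire-safety inspection 454 days ago vs limit 365 → not met
12. lead-paint assessment 797 days ago vs limit 730 → not met
Not met: 9 of 12

9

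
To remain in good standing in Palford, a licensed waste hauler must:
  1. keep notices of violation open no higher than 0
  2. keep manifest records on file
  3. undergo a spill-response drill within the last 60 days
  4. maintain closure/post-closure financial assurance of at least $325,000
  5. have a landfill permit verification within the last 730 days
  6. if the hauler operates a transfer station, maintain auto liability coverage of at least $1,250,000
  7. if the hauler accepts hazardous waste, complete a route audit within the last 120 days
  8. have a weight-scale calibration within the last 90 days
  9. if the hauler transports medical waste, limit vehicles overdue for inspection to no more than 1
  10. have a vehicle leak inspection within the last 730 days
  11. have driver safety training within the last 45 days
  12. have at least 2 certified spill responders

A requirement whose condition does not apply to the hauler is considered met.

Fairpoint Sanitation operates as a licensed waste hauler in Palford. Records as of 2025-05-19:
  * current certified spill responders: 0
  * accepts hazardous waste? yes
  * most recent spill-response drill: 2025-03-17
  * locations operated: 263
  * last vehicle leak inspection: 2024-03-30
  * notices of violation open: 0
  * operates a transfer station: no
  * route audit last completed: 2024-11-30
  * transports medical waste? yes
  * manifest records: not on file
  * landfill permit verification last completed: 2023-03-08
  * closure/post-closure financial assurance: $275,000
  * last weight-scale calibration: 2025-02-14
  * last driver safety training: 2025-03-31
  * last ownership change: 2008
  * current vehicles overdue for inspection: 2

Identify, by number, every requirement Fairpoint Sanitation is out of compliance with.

1. notices of violation open 0 ≤ 0 → met
2. manifest records absent → not met
3. spill-response drill 63 days ago vs limit 60 → not met
4. closure/post-closure financial assurance $275,000 < $325,000 → not met
5. landfill permit verification 803 days ago vs limit 730 → not met
6. condition 'operates a transfer station' does not hold → requirement n/a → met
7. condition 'accepts hazardous waste' holds; route audit 170 days ago vs limit 120 → not met
8. weight-scale calibration 94 days ago vs limit 90 → not met
9. condition 'transports medical waste' holds; vehicles overdue for inspection 2 > 1 → not met
10. vehicle leak inspection 415 days ago vs limit 730 → met
11. driver safety training 49 days ago vs limit 45 → not met
12. certified spill responders 0 < 2 → not met
Not met: 2, 3, 4, 5, 7, 8, 9, 11, 12

2, 3, 4, 5, 7, 8, 9, 11, 12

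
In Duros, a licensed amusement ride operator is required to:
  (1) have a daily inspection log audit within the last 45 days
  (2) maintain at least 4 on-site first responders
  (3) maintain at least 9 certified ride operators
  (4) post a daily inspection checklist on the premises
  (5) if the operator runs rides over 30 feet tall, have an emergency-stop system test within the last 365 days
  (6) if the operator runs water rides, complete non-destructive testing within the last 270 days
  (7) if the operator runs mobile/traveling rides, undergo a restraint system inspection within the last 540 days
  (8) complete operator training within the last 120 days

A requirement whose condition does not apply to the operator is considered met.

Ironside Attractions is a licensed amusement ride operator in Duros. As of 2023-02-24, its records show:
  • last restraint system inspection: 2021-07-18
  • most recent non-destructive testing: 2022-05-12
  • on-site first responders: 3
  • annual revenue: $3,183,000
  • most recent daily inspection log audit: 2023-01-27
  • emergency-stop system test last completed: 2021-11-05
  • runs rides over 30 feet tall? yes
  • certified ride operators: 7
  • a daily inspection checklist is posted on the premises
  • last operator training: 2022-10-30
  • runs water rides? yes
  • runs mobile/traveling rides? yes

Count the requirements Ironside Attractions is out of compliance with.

5

1. daily inspection log audit 28 days ago vs limit 45 → met
2. on-site first responders 3 < 4 → not met
3. certified ride operators 7 < 9 → not met
4. daily inspection checklist present → met
5. condition 'runs rides over 30 feet tall' holds; emergency-stop system test 476 days ago vs limit 365 → not met
6. condition 'runs water rides' holds; non-destructive testing 288 days ago vs limit 270 → not met
7. condition 'runs mobile/traveling rides' holds; restraint system inspection 586 days ago vs limit 540 → not met
8. operator training 117 days ago vs limit 120 → met
Not met: 5 of 8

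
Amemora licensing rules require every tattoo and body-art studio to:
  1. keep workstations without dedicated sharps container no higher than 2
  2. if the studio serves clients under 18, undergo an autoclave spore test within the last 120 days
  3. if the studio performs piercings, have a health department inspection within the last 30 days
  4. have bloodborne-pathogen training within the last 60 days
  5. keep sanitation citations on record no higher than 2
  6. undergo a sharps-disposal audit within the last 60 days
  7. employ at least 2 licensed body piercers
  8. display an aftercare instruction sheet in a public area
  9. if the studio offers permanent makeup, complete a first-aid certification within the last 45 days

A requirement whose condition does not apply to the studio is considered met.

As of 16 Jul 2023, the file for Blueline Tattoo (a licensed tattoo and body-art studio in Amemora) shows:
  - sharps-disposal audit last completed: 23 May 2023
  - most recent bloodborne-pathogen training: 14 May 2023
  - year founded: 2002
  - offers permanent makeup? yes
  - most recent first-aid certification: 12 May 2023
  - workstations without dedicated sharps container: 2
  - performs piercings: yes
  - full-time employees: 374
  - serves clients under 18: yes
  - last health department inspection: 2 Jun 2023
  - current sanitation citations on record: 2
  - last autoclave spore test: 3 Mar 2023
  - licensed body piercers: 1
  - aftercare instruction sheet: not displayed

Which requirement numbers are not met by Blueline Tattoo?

2, 3, 4, 7, 8, 9

1. workstations without dedicated sharps container 2 ≤ 2 → met
2. condition 'serves clients under 18' holds; autoclave spore test 135 days ago vs limit 120 → not met
3. condition 'performs piercings' holds; health department inspection 44 days ago vs limit 30 → not met
4. bloodborne-pathogen training 63 days ago vs limit 60 → not met
5. sanitation citations on record 2 ≤ 2 → met
6. sharps-disposal audit 54 days ago vs limit 60 → met
7. licensed body piercers 1 < 2 → not met
8. aftercare instruction sheet absent → not met
9. condition 'offers permanent makeup' holds; first-aid certification 65 days ago vs limit 45 → not met
Not met: 2, 3, 4, 7, 8, 9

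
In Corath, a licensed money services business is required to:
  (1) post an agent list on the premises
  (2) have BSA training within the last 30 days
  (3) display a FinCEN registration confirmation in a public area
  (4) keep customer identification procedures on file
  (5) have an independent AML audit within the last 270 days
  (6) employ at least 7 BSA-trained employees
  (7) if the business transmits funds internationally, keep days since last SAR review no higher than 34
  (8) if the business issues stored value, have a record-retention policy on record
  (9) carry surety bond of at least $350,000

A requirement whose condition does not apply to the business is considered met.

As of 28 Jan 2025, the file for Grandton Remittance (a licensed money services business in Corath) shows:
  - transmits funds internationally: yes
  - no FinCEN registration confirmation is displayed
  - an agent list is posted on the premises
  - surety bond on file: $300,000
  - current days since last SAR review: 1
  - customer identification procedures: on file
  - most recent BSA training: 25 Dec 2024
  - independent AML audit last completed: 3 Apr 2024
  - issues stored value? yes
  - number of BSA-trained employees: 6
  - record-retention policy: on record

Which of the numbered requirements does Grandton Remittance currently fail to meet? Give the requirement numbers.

2, 3, 5, 6, 9

1. agent list present → met
2. BSA training 34 days ago vs limit 30 → not met
3. FinCEN registration confirmation absent → not met
4. customer identification procedures present → met
5. independent AML audit 300 days ago vs limit 270 → not met
6. BSA-trained employees 6 < 7 → not met
7. condition 'transmits funds internationally' holds; days since last SAR review 1 ≤ 34 → met
8. condition 'issues stored value' holds; record-retention policy present → met
9. surety bond $300,000 < $350,000 → not met
Not met: 2, 3, 5, 6, 9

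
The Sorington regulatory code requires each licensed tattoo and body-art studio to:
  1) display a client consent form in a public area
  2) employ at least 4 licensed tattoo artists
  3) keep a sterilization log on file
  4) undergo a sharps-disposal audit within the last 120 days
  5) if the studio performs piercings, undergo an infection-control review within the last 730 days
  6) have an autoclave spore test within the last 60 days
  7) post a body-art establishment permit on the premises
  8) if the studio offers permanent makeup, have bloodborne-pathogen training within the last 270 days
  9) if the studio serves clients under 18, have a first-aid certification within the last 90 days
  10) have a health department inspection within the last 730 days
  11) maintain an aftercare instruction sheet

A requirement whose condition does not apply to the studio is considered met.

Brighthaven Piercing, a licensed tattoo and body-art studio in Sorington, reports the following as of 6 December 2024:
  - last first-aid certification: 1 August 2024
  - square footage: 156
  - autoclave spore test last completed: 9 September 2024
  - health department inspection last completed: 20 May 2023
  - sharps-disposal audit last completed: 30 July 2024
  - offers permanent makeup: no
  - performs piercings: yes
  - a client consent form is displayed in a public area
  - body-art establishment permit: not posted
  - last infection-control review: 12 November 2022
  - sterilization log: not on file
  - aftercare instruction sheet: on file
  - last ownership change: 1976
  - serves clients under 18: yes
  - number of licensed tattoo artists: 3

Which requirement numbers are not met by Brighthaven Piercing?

1. client consent form present → met
2. licensed tattoo artists 3 < 4 → not met
3. sterilization log absent → not met
4. sharps-disposal audit 129 days ago vs limit 120 → not met
5. condition 'performs piercings' holds; infection-control review 755 days ago vs limit 730 → not met
6. autoclave spore test 88 days ago vs limit 60 → not met
7. body-art establishment permit absent → not met
8. condition 'offers permanent makeup' does not hold → requirement n/a → met
9. condition 'serves clients under 18' holds; first-aid certification 127 days ago vs limit 90 → not met
10. health department inspection 566 days ago vs limit 730 → met
11. aftercare instruction sheet present → met
Not met: 2, 3, 4, 5, 6, 7, 9

2, 3, 4, 5, 6, 7, 9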